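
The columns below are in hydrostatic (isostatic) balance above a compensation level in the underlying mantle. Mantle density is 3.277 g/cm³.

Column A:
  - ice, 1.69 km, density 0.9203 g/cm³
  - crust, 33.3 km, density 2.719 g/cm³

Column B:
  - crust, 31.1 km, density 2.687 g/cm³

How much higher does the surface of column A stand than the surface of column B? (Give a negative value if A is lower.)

For any compensation level in the mantle, the mantle terms cancel and isostasy reduces to e = (Σt_A − Σt_B) − (Σ(ρt)_A − Σ(ρt)_B) / ρ_m.
Σt_A = 34.99 km; Σt_B = 31.1 km; Σ(ρt)_A = 92.098007; Σ(ρt)_B = 83.5657 (in km·g/cm³).
e = (34.99 − 31.1) − (92.098007 − 83.5657) / 3.277 = 1.29 km.

1.29 km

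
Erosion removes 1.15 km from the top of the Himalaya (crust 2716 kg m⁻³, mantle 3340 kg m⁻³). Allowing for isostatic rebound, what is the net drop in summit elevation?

Rebound u = e ρ_c/ρ_m = 1.15 km × 2716/3340 = 0.9351 km.
Net surface drop = e − u = 1.15 km − 0.9351 km = e (ρ_m − ρ_c)/ρ_m = 0.215 km.

0.215 km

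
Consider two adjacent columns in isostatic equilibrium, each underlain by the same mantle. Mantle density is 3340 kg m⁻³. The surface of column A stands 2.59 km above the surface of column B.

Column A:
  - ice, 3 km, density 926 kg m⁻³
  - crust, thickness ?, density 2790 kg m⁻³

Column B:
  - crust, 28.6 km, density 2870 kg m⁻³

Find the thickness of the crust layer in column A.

27 km

Take the compensation level at the base of the deeper column (depth z_c below the surface of column A) and equate Σ ρ_i t_i down to z_c; mantle fills any gap and the z_c terms cancel.
Column A: 3×926 + x×2790 + (z_c − 3 − x)×3340
Column B: 2.59×0 + 28.6×2870 + (z_c − 2.59 − 28.6)×3340
The z_c×3340 term appears on both sides and cancels. Collect the known terms of each column as K = Σ(ρt)_known − 3340 × (depth of known layers): K_A = 2778 − 3340×3 = −7242; K_B = 82082 − 3340×(2.59 + 28.6) = −22092.6.
Balance: K_A − x×(3340 − 2790) = K_B, so x = (K_A − K_B)/(3340 − 2790) = 14850.6/550 = 27 km.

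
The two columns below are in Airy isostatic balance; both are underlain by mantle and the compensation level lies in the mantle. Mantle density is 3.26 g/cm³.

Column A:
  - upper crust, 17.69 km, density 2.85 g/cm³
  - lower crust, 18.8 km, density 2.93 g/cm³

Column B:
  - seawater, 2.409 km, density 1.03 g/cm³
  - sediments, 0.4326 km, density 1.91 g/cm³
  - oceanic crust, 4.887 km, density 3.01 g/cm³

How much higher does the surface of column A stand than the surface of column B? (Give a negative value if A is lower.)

1.93 km

For any compensation level in the mantle, the mantle terms cancel and isostasy reduces to e = (Σt_A − Σt_B) − (Σ(ρt)_A − Σ(ρt)_B) / ρ_m.
Σt_A = 36.49 km; Σt_B = 7.7286 km; Σ(ρt)_A = 105.5005; Σ(ρt)_B = 18.017406 (in km·g/cm³).
e = (36.49 − 7.7286) − (105.5005 − 18.017406) / 3.26 = 1.93 km.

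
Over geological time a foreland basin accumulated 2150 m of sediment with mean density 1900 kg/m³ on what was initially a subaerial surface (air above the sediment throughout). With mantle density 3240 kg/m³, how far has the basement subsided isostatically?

1260 m

Subaerial load: s = t ρ_sed / ρ_m = 2150 m × 1900/3240 = 1260 m.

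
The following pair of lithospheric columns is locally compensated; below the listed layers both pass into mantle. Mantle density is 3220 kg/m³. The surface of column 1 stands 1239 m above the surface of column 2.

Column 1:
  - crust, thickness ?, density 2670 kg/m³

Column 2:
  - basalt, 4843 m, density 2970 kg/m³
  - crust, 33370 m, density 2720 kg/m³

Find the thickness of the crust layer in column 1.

Take the compensation level at the base of the deeper column (depth z_c below the surface of column 1) and equate Σ ρ_i t_i down to z_c; mantle fills any gap and the z_c terms cancel.
Column 1: x×2670 + (z_c − 0 − x)×3220
Column 2: 1239×0 + 4843×2970 + 33370×2720 + (z_c − 1239 − 38213)×3220
The z_c×3220 term appears on both sides and cancels. Collect the known terms of each column as K = Σ(ρt)_known − 3220 × (depth of known layers): K_1 = 0 − 3220×0 = 0; K_2 = 105150110 − 3220×(1239 + 38213) = −21885330.
Balance: K_1 − x×(3220 − 2670) = K_2, so x = (K_1 − K_2)/(3220 − 2670) = 21885300/550 = 39800 m.

39800 m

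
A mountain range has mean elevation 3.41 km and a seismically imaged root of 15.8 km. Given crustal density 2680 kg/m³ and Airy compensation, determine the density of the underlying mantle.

Airy balance: ρ_c h = (ρ_m − ρ_c) r → ρ_m = ρ_c (1 + h/r).
ρ_m = 2680 × (1 + 3.41 km/15.8 km) = 3260 kg/m³.

3260 kg/m³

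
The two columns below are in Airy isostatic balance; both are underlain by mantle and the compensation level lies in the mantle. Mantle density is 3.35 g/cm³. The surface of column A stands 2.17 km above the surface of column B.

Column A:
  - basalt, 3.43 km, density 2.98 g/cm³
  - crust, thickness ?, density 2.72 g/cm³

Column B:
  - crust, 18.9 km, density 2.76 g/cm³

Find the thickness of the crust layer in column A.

Take the compensation level at the base of the deeper column (depth z_c below the surface of column A) and equate Σ ρ_i t_i down to z_c; mantle fills any gap and the z_c terms cancel.
Column A: 3.43×2.98 + x×2.72 + (z_c − 3.43 − x)×3.35
Column B: 2.17×0 + 18.9×2.76 + (z_c − 2.17 − 18.9)×3.35
The z_c×3.35 term appears on both sides and cancels. Collect the known terms of each column as K = Σ(ρt)_known − 3.35 × (depth of known layers): K_A = 10.2214 − 3.35×3.43 = −1.2691; K_B = 52.164 − 3.35×(2.17 + 18.9) = −18.4205.
Balance: K_A − x×(3.35 − 2.72) = K_B, so x = (K_A − K_B)/(3.35 − 2.72) = 17.1514/0.63 = 27.2 km.

27.2 km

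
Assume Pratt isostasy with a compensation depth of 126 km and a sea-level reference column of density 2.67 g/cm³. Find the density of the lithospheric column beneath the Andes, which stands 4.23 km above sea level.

2.58 g/cm³

Pratt balance: ρ_ref D = ρ (D + h).
ρ = ρ_ref D/(D + h) = 2.67 × 126 km/(126 km + 4.23 km) = 2.58 g/cm³.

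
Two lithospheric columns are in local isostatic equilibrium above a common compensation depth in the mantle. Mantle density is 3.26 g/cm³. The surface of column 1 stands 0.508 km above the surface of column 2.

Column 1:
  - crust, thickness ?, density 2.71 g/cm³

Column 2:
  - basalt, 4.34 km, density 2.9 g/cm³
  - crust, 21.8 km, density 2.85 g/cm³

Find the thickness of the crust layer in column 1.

Take the compensation level at the base of the deeper column (depth z_c below the surface of column 1) and equate Σ ρ_i t_i down to z_c; mantle fills any gap and the z_c terms cancel.
Column 1: x×2.71 + (z_c − 0 − x)×3.26
Column 2: 0.508×0 + 4.34×2.9 + 21.8×2.85 + (z_c − 0.508 − 26.14)×3.26
The z_c×3.26 term appears on both sides and cancels. Collect the known terms of each column as K = Σ(ρt)_known − 3.26 × (depth of known layers): K_1 = 0 − 3.26×0 = 0; K_2 = 74.716 − 3.26×(0.508 + 26.14) = −12.15648.
Balance: K_1 − x×(3.26 − 2.71) = K_2, so x = (K_1 − K_2)/(3.26 − 2.71) = 12.1565/0.55 = 22.1 km.

22.1 km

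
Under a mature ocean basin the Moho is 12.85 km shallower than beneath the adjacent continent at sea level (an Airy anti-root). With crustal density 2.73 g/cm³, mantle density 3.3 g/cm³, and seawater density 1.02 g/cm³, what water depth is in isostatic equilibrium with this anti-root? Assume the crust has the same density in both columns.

Replacing a thickness d of crust by seawater at the top must be balanced by replacing crust with mantle at the base: d (ρ_c − ρ_w) = a (ρ_m − ρ_c).
d = a (ρ_m − ρ_c)/(ρ_c − ρ_w) = 12.85 km × 0.57/1.71 = 4.28 km.

4.28 km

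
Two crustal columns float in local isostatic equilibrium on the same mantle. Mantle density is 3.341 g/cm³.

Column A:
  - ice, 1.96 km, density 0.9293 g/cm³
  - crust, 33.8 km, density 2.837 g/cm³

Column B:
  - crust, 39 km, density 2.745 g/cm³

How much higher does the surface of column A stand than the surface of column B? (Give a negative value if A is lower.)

−0.444 km

For any compensation level in the mantle, the mantle terms cancel and isostasy reduces to e = (Σt_A − Σt_B) − (Σ(ρt)_A − Σ(ρt)_B) / ρ_m.
Σt_A = 35.76 km; Σt_B = 39 km; Σ(ρt)_A = 97.712028; Σ(ρt)_B = 107.055 (in km·g/cm³).
e = (35.76 − 39) − (97.712028 − 107.055) / 3.341 = −0.444 km.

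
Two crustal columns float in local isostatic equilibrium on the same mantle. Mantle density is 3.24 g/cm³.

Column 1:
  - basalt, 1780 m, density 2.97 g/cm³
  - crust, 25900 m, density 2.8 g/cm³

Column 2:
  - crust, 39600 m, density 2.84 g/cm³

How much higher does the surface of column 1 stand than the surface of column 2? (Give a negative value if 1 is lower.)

For any compensation level in the mantle, the mantle terms cancel and isostasy reduces to e = (Σt_1 − Σt_2) − (Σ(ρt)_1 − Σ(ρt)_2) / ρ_m.
Σt_1 = 27680 m; Σt_2 = 39600 m; Σ(ρt)_1 = 77806.6; Σ(ρt)_2 = 112464 (in m·g/cm³).
e = (27680 − 39600) − (77806.6 − 112464) / 3.24 = −1220 m.

−1220 m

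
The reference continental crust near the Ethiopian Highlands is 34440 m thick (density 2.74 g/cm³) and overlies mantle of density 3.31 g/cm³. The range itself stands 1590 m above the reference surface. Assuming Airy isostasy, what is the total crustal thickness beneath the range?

43700 m

Root depth r = h ρ_c / (ρ_m − ρ_c) = 1590 m × 2.74 / 0.57 = 7643 m.
Total thickness = T + h + r = 34440 m + 1590 m + 7643 m = 43700 m.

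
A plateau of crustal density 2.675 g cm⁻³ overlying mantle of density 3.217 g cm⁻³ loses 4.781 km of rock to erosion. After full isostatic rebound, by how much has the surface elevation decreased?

Rebound u = e ρ_c/ρ_m = 4.781 km × 2.675/3.217 = 3.975 km.
Net surface drop = e − u = 4.781 km − 3.975 km = e (ρ_m − ρ_c)/ρ_m = 0.806 km.

0.806 km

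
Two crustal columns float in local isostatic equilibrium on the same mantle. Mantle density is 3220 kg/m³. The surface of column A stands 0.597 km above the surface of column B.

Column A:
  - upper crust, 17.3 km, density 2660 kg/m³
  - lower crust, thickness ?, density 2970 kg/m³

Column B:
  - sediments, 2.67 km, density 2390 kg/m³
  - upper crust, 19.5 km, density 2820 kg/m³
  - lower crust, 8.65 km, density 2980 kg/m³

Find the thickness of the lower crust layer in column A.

Take the compensation level at the base of the deeper column (depth z_c below the surface of column A) and equate Σ ρ_i t_i down to z_c; mantle fills any gap and the z_c terms cancel.
Column A: 17.3×2660 + x×2970 + (z_c − 17.3 − x)×3220
Column B: 0.597×0 + 2.67×2390 + 19.5×2820 + 8.65×2980 + (z_c − 0.597 − 30.82)×3220
The z_c×3220 term appears on both sides and cancels. Collect the known terms of each column as K = Σ(ρt)_known − 3220 × (depth of known layers): K_A = 46018 − 3220×17.3 = −9688; K_B = 87148.3 − 3220×(0.597 + 30.82) = −14014.44.
Balance: K_A − x×(3220 − 2970) = K_B, so x = (K_A − K_B)/(3220 − 2970) = 4326.44/250 = 17.3 km.

17.3 km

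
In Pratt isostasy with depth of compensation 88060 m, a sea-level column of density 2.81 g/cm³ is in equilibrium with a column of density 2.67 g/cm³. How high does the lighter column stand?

ρ_ref D = ρ (D + h) → h = D (ρ_ref − ρ)/ρ.
h = 88060 m × (2.81 − 2.67)/2.67 = 4620 m.

4620 m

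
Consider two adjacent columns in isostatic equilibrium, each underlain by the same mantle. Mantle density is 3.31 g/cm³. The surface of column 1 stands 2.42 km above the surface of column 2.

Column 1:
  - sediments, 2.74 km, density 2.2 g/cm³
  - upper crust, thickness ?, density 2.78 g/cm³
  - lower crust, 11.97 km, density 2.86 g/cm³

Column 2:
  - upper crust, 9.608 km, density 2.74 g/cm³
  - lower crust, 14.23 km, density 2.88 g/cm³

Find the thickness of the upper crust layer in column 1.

Take the compensation level at the base of the deeper column (depth z_c below the surface of column 1) and equate Σ ρ_i t_i down to z_c; mantle fills any gap and the z_c terms cancel.
Column 1: 2.74×2.2 + x×2.78 + 11.97×2.86 + (z_c − 14.71 − x)×3.31
Column 2: 2.42×0 + 9.608×2.74 + 14.23×2.88 + (z_c − 2.42 − 23.838)×3.31
The z_c×3.31 term appears on both sides and cancels. Collect the known terms of each column as K = Σ(ρt)_known − 3.31 × (depth of known layers): K_1 = 40.2622 − 3.31×14.71 = −8.4279; K_2 = 67.30832 − 3.31×(2.42 + 23.838) = −19.60566.
Balance: K_1 − x×(3.31 − 2.78) = K_2, so x = (K_1 − K_2)/(3.31 − 2.78) = 11.1778/0.53 = 21.1 km.

21.1 km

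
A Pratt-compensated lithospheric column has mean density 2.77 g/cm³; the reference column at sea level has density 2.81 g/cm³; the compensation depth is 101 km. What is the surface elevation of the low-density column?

ρ_ref D = ρ (D + h) → h = D (ρ_ref − ρ)/ρ.
h = 101 km × (2.81 − 2.77)/2.77 = 1.46 km.

1.46 km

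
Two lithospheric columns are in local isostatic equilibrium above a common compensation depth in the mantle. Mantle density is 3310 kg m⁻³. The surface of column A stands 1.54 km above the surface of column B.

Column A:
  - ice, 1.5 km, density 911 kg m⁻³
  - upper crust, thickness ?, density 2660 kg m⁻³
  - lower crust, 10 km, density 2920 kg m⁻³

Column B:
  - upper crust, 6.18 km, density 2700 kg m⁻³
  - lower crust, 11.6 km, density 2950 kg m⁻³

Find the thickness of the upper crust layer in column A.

8.53 km

Take the compensation level at the base of the deeper column (depth z_c below the surface of column A) and equate Σ ρ_i t_i down to z_c; mantle fills any gap and the z_c terms cancel.
Column A: 1.5×911 + x×2660 + 10×2920 + (z_c − 11.5 − x)×3310
Column B: 1.54×0 + 6.18×2700 + 11.6×2950 + (z_c − 1.54 − 17.78)×3310
The z_c×3310 term appears on both sides and cancels. Collect the known terms of each column as K = Σ(ρt)_known − 3310 × (depth of known layers): K_A = 30566.5 − 3310×11.5 = −7498.5; K_B = 50906 − 3310×(1.54 + 17.78) = −13043.2.
Balance: K_A − x×(3310 − 2660) = K_B, so x = (K_A − K_B)/(3310 − 2660) = 5544.7/650 = 8.53 km.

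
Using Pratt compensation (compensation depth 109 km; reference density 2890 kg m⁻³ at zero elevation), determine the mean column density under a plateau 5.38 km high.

Pratt balance: ρ_ref D = ρ (D + h).
ρ = ρ_ref D/(D + h) = 2890 × 109 km/(109 km + 5.38 km) = 2750 kg m⁻³.

2750 kg m⁻³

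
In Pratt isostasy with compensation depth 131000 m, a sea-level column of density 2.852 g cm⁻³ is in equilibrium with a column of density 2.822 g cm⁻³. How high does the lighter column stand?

1390 m

ρ_ref D = ρ (D + h) → h = D (ρ_ref − ρ)/ρ.
h = 131000 m × (2.852 − 2.822)/2.822 = 1390 m.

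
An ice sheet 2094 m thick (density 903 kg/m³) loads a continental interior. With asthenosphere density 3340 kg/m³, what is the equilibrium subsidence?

Equating mass per unit area of the two columns: the ice load ρ_ice t is balanced by mantle displaced below, ρ_m s.
s = t ρ_ice / ρ_m = 2094 m × 903/3340 = 566 m.

566 m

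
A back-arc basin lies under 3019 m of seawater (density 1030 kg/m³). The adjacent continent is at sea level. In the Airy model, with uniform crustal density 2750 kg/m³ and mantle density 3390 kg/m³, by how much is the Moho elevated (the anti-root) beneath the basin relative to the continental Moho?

Balancing pressure at the compensation depth: replacing crust with seawater at the top is compensated by replacing crust with mantle at the base: d (ρ_c − ρ_w) = a (ρ_m − ρ_c).
a = d (ρ_c − ρ_w)/(ρ_m − ρ_c) = 3019 m × 1720/640 = 8110 m.

8110 m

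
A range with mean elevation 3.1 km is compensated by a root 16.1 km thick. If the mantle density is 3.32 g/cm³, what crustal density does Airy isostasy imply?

ρ_c h = (ρ_m − ρ_c) r → ρ_c (h + r) = ρ_m r → ρ_c = ρ_m r / (h + r).
ρ_c = 3.32 × 16.1 km / (3.1 km + 16.1 km) = 2.78 g/cm³.

2.78 g/cm³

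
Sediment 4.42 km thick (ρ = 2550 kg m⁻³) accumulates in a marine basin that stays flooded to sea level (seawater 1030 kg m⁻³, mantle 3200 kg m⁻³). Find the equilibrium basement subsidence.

3.1 km

Submarine loading: the sediment displaces seawater, and the subsidence is in turn flooded, so s (ρ_m − ρ_w) = t (ρ_sed − ρ_w).
s = 4.42 km × (2550 − 1030) / (3200 − 1030) = 3.1 km.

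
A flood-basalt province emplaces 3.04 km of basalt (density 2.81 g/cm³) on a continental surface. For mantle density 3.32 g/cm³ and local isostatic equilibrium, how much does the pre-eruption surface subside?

2.57 km

Subaerial loading: s = t ρ_load / ρ_m.
s = 3.04 km × 2.81/3.32 = 2.57 km.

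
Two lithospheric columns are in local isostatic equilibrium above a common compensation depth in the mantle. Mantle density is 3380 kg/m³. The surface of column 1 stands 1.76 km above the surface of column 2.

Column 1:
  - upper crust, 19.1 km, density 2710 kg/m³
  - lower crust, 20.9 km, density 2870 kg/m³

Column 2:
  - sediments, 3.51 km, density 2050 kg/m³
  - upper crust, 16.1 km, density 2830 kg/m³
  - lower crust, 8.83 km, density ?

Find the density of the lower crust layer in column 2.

2930 kg/m³

Take the compensation level at the base of the deeper column (depth z_c below the surface of column 1) and equate Σ ρ_i t_i down to z_c; mantle fills any gap and the z_c terms cancel.
Column 1: 19.1×2710 + 20.9×2870 + (z_c − 40)×3380
Column 2: 1.76×0 + 3.51×2050 + 16.1×2830 + 8.83×ρ + (z_c − 1.76 − 28.44)×3380
The z_c×3380 term appears on both sides and cancels. Collect the known terms of each column as K = Σ(ρt)_known − 3380 × (depth of known layers): K_1 = 111744 − 3380×40 = −23456; K_2 = 52758.5 − 3380×(1.76 + 28.44) = −49317.5.
Balance: K_1 = K_2 + 8.83×ρ, so ρ = (K_1 − K_2)/8.83 = 25861.5/8.83 = 2930 kg/m³.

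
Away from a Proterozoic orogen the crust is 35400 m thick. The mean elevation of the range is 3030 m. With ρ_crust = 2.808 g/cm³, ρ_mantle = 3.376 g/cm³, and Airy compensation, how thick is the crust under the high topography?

Root depth r = h ρ_c / (ρ_m − ρ_c) = 3030 m × 2.808 / 0.568 = 14980 m.
Total thickness = T + h + r = 35400 m + 3030 m + 14980 m = 53400 m.

53400 m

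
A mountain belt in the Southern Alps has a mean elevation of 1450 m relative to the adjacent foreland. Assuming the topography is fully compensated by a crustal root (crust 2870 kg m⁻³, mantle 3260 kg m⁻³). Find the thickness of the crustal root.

Balancing pressure at the compensation depth: the weight of the topography is balanced by the buoyancy of the root, ρ_c h = (ρ_m − ρ_c) r.
r = h · ρ_c / (ρ_m − ρ_c) = 1450 m × 2870 / (3260 − 2870) = 10700 m.

10700 m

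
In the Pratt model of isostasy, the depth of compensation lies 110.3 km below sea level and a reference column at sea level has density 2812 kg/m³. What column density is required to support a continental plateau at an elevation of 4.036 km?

2710 kg/m³

Pratt balance: ρ_ref D = ρ (D + h).
ρ = ρ_ref D/(D + h) = 2812 × 110.3 km/(110.3 km + 4.036 km) = 2710 kg/m³.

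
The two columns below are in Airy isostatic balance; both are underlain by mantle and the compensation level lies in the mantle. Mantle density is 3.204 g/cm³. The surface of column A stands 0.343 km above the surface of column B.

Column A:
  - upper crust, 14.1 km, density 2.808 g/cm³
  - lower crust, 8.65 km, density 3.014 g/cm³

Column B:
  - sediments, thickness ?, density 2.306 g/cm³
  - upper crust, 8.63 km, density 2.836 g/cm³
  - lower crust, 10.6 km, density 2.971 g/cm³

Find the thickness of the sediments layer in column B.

Take the compensation level at the base of the deeper column (depth z_c below the surface of column A) and equate Σ ρ_i t_i down to z_c; mantle fills any gap and the z_c terms cancel.
Column A: 14.1×2.808 + 8.65×3.014 + (z_c − 22.75)×3.204
Column B: 0.343×0 + x×2.306 + 8.63×2.836 + 10.6×2.971 + (z_c − 0.343 − 19.23 − x)×3.204
The z_c×3.204 term appears on both sides and cancels. Collect the known terms of each column as K = Σ(ρt)_known − 3.204 × (depth of known layers): K_A = 65.6639 − 3.204×22.75 = −7.2271; K_B = 55.96728 − 3.204×(0.343 + 19.23) = −6.744612.
Balance: K_A = K_B − x×(3.204 − 2.306), so x = (K_B − K_A)/(3.204 − 2.306) = 0.482488/0.898 = 0.537 km.

0.537 km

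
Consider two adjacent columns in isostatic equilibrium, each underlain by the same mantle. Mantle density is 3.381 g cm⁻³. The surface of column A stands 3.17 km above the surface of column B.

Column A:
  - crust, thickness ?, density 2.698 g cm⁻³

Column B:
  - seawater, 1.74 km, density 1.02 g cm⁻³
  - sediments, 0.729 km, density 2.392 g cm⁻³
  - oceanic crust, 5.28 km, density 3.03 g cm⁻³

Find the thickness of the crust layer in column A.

25.5 km

Take the compensation level at the base of the deeper column (depth z_c below the surface of column A) and equate Σ ρ_i t_i down to z_c; mantle fills any gap and the z_c terms cancel.
Column A: x×2.698 + (z_c − 0 − x)×3.381
Column B: 3.17×0 + 1.74×1.02 + 0.729×2.392 + 5.28×3.03 + (z_c − 3.17 − 7.749)×3.381
The z_c×3.381 term appears on both sides and cancels. Collect the known terms of each column as K = Σ(ρt)_known − 3.381 × (depth of known layers): K_A = 0 − 3.381×0 = 0; K_B = 19.516968 − 3.381×(3.17 + 7.749) = −17.400171.
Balance: K_A − x×(3.381 − 2.698) = K_B, so x = (K_A − K_B)/(3.381 − 2.698) = 17.4002/0.683 = 25.5 km.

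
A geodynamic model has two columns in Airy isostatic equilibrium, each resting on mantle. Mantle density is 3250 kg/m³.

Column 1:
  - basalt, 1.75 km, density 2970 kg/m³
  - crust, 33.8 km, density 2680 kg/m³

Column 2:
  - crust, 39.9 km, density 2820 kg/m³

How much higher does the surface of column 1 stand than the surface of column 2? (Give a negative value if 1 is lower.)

For any compensation level in the mantle, the mantle terms cancel and isostasy reduces to e = (Σt_1 − Σt_2) − (Σ(ρt)_1 − Σ(ρt)_2) / ρ_m.
Σt_1 = 35.55 km; Σt_2 = 39.9 km; Σ(ρt)_1 = 95781.5; Σ(ρt)_2 = 112518 (in km·kg/m³).
e = (35.55 − 39.9) − (95781.5 − 112518) / 3250 = 0.8 km.

0.8 km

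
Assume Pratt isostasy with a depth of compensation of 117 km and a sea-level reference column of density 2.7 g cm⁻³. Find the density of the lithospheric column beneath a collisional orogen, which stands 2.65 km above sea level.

Pratt balance: ρ_ref D = ρ (D + h).
ρ = ρ_ref D/(D + h) = 2.7 × 117 km/(117 km + 2.65 km) = 2.64 g cm⁻³.

2.64 g cm⁻³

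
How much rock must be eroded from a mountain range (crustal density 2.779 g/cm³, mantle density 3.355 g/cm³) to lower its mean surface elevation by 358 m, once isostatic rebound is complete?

Net drop Δ = e − u = e − e ρ_c/ρ_m = e (ρ_m − ρ_c)/ρ_m.
e = Δ ρ_m/(ρ_m − ρ_c) = 358 m × 3.355/0.576 = 2090 m.

2090 m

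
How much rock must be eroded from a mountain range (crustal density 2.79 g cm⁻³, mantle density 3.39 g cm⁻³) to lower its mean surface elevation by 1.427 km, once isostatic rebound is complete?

8.06 km

Net drop Δ = e − u = e − e ρ_c/ρ_m = e (ρ_m − ρ_c)/ρ_m.
e = Δ ρ_m/(ρ_m − ρ_c) = 1.427 km × 3.39/0.6 = 8.06 km.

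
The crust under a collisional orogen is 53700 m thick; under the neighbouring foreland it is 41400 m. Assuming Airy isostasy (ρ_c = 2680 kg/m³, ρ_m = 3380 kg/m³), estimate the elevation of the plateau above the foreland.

2550 m

Excess crust Δ = 53700 m − 41400 m = 12300 m, split between elevation h and root r with h + r = Δ.
Airy balance ρ_c h = (ρ_m − ρ_c) r gives r = h ρ_c/(ρ_m − ρ_c), so h (1 + ρ_c/(ρ_m − ρ_c)) = Δ, i.e. h = Δ (ρ_m − ρ_c)/ρ_m.
h = 12300 m × 700/3380 = 2550 m.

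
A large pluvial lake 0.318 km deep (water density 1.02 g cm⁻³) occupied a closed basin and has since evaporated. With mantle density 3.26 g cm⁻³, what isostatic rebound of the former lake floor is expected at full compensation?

0.0995 km

u = d ρ_w/ρ_m = 0.318 km × 1.02/3.26 = 0.0995 km.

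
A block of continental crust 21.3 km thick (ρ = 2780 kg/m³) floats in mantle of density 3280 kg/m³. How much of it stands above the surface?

Floating equilibrium: submerged depth d = t ρ_obj/ρ_fluid = 21.3 km × 2780/3280 = 18.05 km.
Freeboard = t − d = 21.3 km − 18.05 km = 3.25 km.

3.25 km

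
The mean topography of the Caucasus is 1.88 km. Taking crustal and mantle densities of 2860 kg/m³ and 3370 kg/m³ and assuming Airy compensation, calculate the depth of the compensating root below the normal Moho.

10.5 km

For local isostatic compensation: the weight of the topography is balanced by the buoyancy of the root, ρ_c h = (ρ_m − ρ_c) r.
r = h · ρ_c / (ρ_m − ρ_c) = 1.88 km × 2860 / (3370 − 2860) = 10.5 km.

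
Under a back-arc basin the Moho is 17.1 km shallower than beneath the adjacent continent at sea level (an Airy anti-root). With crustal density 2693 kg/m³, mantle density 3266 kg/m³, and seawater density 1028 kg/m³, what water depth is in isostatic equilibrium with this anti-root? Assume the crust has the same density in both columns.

5.88 km

Replacing a thickness d of crust by seawater at the top must be balanced by replacing crust with mantle at the base: d (ρ_c − ρ_w) = a (ρ_m − ρ_c).
d = a (ρ_m − ρ_c)/(ρ_c − ρ_w) = 17.1 km × 573/1665 = 5.88 km.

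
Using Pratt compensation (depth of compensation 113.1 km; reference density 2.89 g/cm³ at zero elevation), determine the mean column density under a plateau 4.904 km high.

2.77 g/cm³

Pratt balance: ρ_ref D = ρ (D + h).
ρ = ρ_ref D/(D + h) = 2.89 × 113.1 km/(113.1 km + 4.904 km) = 2.77 g/cm³.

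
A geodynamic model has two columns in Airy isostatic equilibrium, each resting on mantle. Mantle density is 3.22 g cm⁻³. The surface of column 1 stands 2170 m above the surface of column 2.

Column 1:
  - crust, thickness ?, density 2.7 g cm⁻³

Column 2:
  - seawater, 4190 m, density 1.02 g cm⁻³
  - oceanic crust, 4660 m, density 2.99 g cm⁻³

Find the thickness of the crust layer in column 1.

33200 m

Take the compensation level at the base of the deeper column (depth z_c below the surface of column 1) and equate Σ ρ_i t_i down to z_c; mantle fills any gap and the z_c terms cancel.
Column 1: x×2.7 + (z_c − 0 − x)×3.22
Column 2: 2170×0 + 4190×1.02 + 4660×2.99 + (z_c − 2170 − 8850)×3.22
The z_c×3.22 term appears on both sides and cancels. Collect the known terms of each column as K = Σ(ρt)_known − 3.22 × (depth of known layers): K_1 = 0 − 3.22×0 = 0; K_2 = 18207.2 − 3.22×(2170 + 8850) = −17277.2.
Balance: K_1 − x×(3.22 − 2.7) = K_2, so x = (K_1 − K_2)/(3.22 − 2.7) = 17277.2/0.52 = 33200 m.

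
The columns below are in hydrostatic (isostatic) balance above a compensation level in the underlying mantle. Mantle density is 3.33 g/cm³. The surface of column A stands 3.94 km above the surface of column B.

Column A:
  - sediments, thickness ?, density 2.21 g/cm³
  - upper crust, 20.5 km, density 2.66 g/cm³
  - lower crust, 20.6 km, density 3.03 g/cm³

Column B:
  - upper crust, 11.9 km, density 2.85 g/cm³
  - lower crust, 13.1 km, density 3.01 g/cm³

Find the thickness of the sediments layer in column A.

Take the compensation level at the base of the deeper column (depth z_c below the surface of column A) and equate Σ ρ_i t_i down to z_c; mantle fills any gap and the z_c terms cancel.
Column A: x×2.21 + 20.5×2.66 + 20.6×3.03 + (z_c − 41.1 − x)×3.33
Column B: 3.94×0 + 11.9×2.85 + 13.1×3.01 + (z_c − 3.94 − 25)×3.33
The z_c×3.33 term appears on both sides and cancels. Collect the known terms of each column as K = Σ(ρt)_known − 3.33 × (depth of known layers): K_A = 116.948 − 3.33×41.1 = −19.915; K_B = 73.346 − 3.33×(3.94 + 25) = −23.0242.
Balance: K_A − x×(3.33 − 2.21) = K_B, so x = (K_A − K_B)/(3.33 − 2.21) = 3.1092/1.12 = 2.78 km.

2.78 km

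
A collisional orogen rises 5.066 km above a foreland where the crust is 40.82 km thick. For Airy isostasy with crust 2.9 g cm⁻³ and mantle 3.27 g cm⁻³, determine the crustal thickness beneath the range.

85.6 km

Root depth r = h ρ_c / (ρ_m − ρ_c) = 5.066 km × 2.9 / 0.37 = 39.71 km.
Total thickness = T + h + r = 40.82 km + 5.066 km + 39.71 km = 85.6 km.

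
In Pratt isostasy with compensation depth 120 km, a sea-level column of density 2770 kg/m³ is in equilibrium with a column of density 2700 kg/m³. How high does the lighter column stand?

ρ_ref D = ρ (D + h) → h = D (ρ_ref − ρ)/ρ.
h = 120 km × (2770 − 2700)/2700 = 3.11 km.

3.11 km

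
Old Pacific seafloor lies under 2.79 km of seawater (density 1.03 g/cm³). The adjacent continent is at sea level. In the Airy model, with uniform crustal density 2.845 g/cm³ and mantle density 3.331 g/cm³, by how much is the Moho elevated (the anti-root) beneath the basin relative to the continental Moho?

For local isostatic compensation: replacing crust with seawater at the top is compensated by replacing crust with mantle at the base: d (ρ_c − ρ_w) = a (ρ_m − ρ_c).
a = d (ρ_c − ρ_w)/(ρ_m − ρ_c) = 2.79 km × 1.815/0.486 = 10.4 km.

10.4 km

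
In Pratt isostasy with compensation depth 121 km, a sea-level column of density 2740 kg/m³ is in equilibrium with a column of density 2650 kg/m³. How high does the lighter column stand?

ρ_ref D = ρ (D + h) → h = D (ρ_ref − ρ)/ρ.
h = 121 km × (2740 − 2650)/2650 = 4.11 km.

4.11 km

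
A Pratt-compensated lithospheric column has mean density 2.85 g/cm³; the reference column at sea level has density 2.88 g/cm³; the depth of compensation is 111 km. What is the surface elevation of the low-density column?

ρ_ref D = ρ (D + h) → h = D (ρ_ref − ρ)/ρ.
h = 111 km × (2.88 − 2.85)/2.85 = 1.17 km.

1.17 km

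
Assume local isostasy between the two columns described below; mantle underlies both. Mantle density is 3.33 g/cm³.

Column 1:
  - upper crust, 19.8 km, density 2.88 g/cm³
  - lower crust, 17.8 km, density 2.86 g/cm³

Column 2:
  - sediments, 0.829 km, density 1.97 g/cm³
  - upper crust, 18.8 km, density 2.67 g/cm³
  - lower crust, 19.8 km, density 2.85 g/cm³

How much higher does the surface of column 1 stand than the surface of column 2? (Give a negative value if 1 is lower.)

−1.73 km

For any compensation level in the mantle, the mantle terms cancel and isostasy reduces to e = (Σt_1 − Σt_2) − (Σ(ρt)_1 − Σ(ρt)_2) / ρ_m.
Σt_1 = 37.6 km; Σt_2 = 39.429 km; Σ(ρt)_1 = 107.932; Σ(ρt)_2 = 108.25913 (in km·g/cm³).
e = (37.6 − 39.429) − (107.932 − 108.25913) / 3.33 = −1.73 km.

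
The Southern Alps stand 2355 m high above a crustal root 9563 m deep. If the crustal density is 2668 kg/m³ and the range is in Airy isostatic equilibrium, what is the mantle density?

3330 kg/m³

Airy balance: ρ_c h = (ρ_m − ρ_c) r → ρ_m = ρ_c (1 + h/r).
ρ_m = 2668 × (1 + 2355 m/9563 m) = 3330 kg/m³.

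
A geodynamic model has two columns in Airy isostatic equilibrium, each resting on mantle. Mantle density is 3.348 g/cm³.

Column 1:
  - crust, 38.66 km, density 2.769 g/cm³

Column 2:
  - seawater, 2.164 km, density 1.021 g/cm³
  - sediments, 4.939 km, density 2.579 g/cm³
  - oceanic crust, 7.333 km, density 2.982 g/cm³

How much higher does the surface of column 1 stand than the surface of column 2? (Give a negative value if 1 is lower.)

3.25 km

For any compensation level in the mantle, the mantle terms cancel and isostasy reduces to e = (Σt_1 − Σt_2) − (Σ(ρt)_1 − Σ(ρt)_2) / ρ_m.
Σt_1 = 38.66 km; Σt_2 = 14.436 km; Σ(ρt)_1 = 107.04954; Σ(ρt)_2 = 36.814131 (in km·g/cm³).
e = (38.66 − 14.436) − (107.04954 − 36.814131) / 3.348 = 3.25 km.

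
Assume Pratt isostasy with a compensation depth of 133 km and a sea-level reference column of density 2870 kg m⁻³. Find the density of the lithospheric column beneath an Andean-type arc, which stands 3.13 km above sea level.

Pratt balance: ρ_ref D = ρ (D + h).
ρ = ρ_ref D/(D + h) = 2870 × 133 km/(133 km + 3.13 km) = 2800 kg m⁻³.

2800 kg m⁻³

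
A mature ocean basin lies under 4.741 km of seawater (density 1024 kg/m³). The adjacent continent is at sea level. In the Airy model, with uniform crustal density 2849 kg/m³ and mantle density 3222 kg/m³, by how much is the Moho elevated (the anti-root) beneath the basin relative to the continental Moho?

Isostatic balance requires: replacing crust with seawater at the top is compensated by replacing crust with mantle at the base: d (ρ_c − ρ_w) = a (ρ_m − ρ_c).
a = d (ρ_c − ρ_w)/(ρ_m − ρ_c) = 4.741 km × 1825/373 = 23.2 km.

23.2 km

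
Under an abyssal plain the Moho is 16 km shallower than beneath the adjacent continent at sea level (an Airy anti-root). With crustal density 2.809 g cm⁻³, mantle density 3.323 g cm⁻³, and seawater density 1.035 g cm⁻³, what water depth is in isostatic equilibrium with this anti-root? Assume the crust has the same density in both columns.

4.64 km

Replacing a thickness d of crust by seawater at the top must be balanced by replacing crust with mantle at the base: d (ρ_c − ρ_w) = a (ρ_m − ρ_c).
d = a (ρ_m − ρ_c)/(ρ_c − ρ_w) = 16 km × 0.514/1.774 = 4.64 km.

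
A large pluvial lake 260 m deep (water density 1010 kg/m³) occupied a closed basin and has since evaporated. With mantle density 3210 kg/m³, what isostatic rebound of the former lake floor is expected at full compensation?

u = d ρ_w/ρ_m = 260 m × 1010/3210 = 81.8 m.

81.8 m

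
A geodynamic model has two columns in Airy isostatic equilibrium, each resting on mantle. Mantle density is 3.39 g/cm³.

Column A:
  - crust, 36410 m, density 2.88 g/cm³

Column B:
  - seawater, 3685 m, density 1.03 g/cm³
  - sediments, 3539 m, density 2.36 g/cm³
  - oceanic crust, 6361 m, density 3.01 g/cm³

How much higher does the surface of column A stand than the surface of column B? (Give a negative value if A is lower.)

1120 m

For any compensation level in the mantle, the mantle terms cancel and isostasy reduces to e = (Σt_A − Σt_B) − (Σ(ρt)_A − Σ(ρt)_B) / ρ_m.
Σt_A = 36410 m; Σt_B = 13585 m; Σ(ρt)_A = 104860.8; Σ(ρt)_B = 31294.2 (in m·g/cm³).
e = (36410 − 13585) − (104860.8 − 31294.2) / 3.39 = 1120 m.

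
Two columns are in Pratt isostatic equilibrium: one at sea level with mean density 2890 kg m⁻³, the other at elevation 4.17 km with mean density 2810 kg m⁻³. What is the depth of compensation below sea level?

146 km

ρ_ref D = ρ (D + h) → D (ρ_ref − ρ) = ρ h.
D = ρ h/(ρ_ref − ρ) = 2810 × 4.17 km/(2890 − 2810) = 146 km.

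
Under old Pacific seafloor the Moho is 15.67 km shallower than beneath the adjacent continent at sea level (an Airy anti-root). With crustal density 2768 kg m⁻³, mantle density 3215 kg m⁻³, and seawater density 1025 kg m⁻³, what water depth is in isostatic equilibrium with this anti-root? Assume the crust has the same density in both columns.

4.02 km

Replacing a thickness d of crust by seawater at the top must be balanced by replacing crust with mantle at the base: d (ρ_c − ρ_w) = a (ρ_m − ρ_c).
d = a (ρ_m − ρ_c)/(ρ_c − ρ_w) = 15.67 km × 447/1743 = 4.02 km.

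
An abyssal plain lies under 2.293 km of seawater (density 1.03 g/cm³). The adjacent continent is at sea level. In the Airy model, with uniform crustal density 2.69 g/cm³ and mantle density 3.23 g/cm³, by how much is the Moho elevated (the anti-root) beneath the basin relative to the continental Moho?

7.05 km

Equating mass per unit area of the two columns: replacing crust with seawater at the top is compensated by replacing crust with mantle at the base: d (ρ_c − ρ_w) = a (ρ_m − ρ_c).
a = d (ρ_c − ρ_w)/(ρ_m − ρ_c) = 2.293 km × 1.66/0.54 = 7.05 km.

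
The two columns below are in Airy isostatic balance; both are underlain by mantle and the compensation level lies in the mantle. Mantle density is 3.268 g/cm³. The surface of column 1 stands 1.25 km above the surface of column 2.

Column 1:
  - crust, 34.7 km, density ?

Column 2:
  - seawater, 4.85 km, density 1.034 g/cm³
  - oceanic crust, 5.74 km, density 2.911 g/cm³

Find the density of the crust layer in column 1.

Take the compensation level at the base of the deeper column (depth z_c below the surface of column 1) and equate Σ ρ_i t_i down to z_c; mantle fills any gap and the z_c terms cancel.
Column 1: 34.7×ρ + (z_c − 34.7)×3.268
Column 2: 1.25×0 + 4.85×1.034 + 5.74×2.911 + (z_c − 1.25 − 10.59)×3.268
The z_c×3.268 term appears on both sides and cancels. Collect the known terms of each column as K = Σ(ρt)_known − 3.268 × (depth of known layers): K_1 = 0 − 3.268×34.7 = −113.3996; K_2 = 21.72404 − 3.268×(1.25 + 10.59) = −16.96908.
Balance: K_1 + 34.7×ρ = K_2, so ρ = (K_2 − K_1)/34.7 = 96.4305/34.7 = 2.78 g/cm³.

2.78 g/cm³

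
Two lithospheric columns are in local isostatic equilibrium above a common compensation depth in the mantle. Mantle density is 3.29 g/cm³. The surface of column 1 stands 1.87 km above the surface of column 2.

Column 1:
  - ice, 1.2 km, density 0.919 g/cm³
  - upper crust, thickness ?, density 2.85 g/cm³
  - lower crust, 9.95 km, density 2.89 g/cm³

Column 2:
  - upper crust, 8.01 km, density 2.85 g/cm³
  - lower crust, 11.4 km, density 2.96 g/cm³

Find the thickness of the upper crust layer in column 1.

15 km

Take the compensation level at the base of the deeper column (depth z_c below the surface of column 1) and equate Σ ρ_i t_i down to z_c; mantle fills any gap and the z_c terms cancel.
Column 1: 1.2×0.919 + x×2.85 + 9.95×2.89 + (z_c − 11.15 − x)×3.29
Column 2: 1.87×0 + 8.01×2.85 + 11.4×2.96 + (z_c − 1.87 − 19.41)×3.29
The z_c×3.29 term appears on both sides and cancels. Collect the known terms of each column as K = Σ(ρt)_known − 3.29 × (depth of known layers): K_1 = 29.8583 − 3.29×11.15 = −6.8252; K_2 = 56.5725 − 3.29×(1.87 + 19.41) = −13.4387.
Balance: K_1 − x×(3.29 − 2.85) = K_2, so x = (K_1 − K_2)/(3.29 − 2.85) = 6.6135/0.44 = 15 km.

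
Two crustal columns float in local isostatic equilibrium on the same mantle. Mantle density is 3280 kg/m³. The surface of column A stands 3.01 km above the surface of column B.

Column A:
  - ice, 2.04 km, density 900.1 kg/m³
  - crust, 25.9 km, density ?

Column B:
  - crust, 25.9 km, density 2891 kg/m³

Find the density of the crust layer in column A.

Take the compensation level at the base of the deeper column (depth z_c below the surface of column A) and equate Σ ρ_i t_i down to z_c; mantle fills any gap and the z_c terms cancel.
Column A: 2.04×900.1 + 25.9×ρ + (z_c − 27.94)×3280
Column B: 3.01×0 + 25.9×2891 + (z_c − 3.01 − 25.9)×3280
The z_c×3280 term appears on both sides and cancels. Collect the known terms of each column as K = Σ(ρt)_known − 3280 × (depth of known layers): K_A = 1836.204 − 3280×27.94 = −89806.996; K_B = 74876.9 − 3280×(3.01 + 25.9) = −19947.9.
Balance: K_A + 25.9×ρ = K_B, so ρ = (K_B − K_A)/25.9 = 69859.1/25.9 = 2700 kg/m³.

2700 kg/m³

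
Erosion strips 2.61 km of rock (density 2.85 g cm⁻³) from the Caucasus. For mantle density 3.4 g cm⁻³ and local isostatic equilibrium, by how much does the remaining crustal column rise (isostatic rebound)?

Unloading: uplift u = e ρ_c/ρ_m = 2.61 km × 2.85/3.4 = 2.19 km.

2.19 km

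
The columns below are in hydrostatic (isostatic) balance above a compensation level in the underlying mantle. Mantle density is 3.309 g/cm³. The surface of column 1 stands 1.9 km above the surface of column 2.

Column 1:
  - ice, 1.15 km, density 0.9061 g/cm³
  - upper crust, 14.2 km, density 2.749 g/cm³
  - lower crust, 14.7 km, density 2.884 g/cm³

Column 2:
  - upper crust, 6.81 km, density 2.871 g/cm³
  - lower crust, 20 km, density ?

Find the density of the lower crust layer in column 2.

2.92 g/cm³

Take the compensation level at the base of the deeper column (depth z_c below the surface of column 1) and equate Σ ρ_i t_i down to z_c; mantle fills any gap and the z_c terms cancel.
Column 1: 1.15×0.9061 + 14.2×2.749 + 14.7×2.884 + (z_c − 30.05)×3.309
Column 2: 1.9×0 + 6.81×2.871 + 20×ρ + (z_c − 1.9 − 26.81)×3.309
The z_c×3.309 term appears on both sides and cancels. Collect the known terms of each column as K = Σ(ρt)_known − 3.309 × (depth of known layers): K_1 = 82.472615 − 3.309×30.05 = −16.962835; K_2 = 19.55151 − 3.309×(1.9 + 26.81) = −75.44988.
Balance: K_1 = K_2 + 20×ρ, so ρ = (K_1 − K_2)/20 = 58.487/20 = 2.92 g/cm³.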